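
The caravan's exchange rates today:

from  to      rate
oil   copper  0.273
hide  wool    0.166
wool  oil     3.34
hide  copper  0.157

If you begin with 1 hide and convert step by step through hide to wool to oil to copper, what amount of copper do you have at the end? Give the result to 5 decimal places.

1 hide × 0.166 = 0.166 wool
0.166 wool × 3.34 = 0.55444 oil
0.55444 oil × 0.273 = 0.15136212 copper

0.15136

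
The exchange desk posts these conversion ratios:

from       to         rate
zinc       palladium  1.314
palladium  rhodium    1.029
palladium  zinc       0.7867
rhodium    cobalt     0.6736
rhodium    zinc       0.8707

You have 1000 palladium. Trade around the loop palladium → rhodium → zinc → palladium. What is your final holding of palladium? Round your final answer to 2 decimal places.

1177.28

1000 palladium × 1.029 = 1029 rhodium
1029 rhodium × 0.8707 = 895.9503 zinc
895.9503 zinc × 1.314 = 1177.2786942 palladium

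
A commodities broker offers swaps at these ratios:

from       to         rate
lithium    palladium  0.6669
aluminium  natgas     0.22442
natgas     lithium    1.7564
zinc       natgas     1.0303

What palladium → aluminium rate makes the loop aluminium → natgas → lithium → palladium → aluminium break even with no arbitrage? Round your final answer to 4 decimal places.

Known legs of the cycle: 0.22442 × 1.7564 × 0.6669 = 0.2628728319672
For no arbitrage the full-cycle product must be 1, so the missing rate is 1 / 0.2628728319672 ≈ 3.804121.

3.8041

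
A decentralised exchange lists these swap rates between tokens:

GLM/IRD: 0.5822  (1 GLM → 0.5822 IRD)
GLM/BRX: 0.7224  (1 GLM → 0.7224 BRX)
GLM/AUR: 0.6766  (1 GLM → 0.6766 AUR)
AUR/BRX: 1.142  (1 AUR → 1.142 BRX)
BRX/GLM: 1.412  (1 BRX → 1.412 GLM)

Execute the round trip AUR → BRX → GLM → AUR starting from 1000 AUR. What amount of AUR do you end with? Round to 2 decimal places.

1000 AUR × 1.142 = 1142 BRX
1142 BRX × 1.412 = 1612.504 GLM
1612.504 GLM × 0.6766 = 1091.0202064 AUR

1091.02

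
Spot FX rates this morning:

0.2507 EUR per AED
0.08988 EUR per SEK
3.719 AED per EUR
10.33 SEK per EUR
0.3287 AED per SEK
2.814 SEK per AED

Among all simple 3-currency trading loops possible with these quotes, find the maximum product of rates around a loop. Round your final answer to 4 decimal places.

0.9406

EUR→AED→SEK→EUR: 3.719 × 2.814 × 0.08988 = 0.94062
EUR→SEK→AED→EUR: 10.33 × 0.3287 × 0.2507 = 0.85124
Maximum is EUR→AED→SEK→EUR at 0.9406; no arbitrage — every cycle loses value.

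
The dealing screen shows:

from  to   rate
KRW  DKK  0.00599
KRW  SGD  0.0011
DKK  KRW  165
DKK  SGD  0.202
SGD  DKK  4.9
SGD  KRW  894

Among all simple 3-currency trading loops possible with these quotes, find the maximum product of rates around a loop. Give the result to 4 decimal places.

DKK→SGD→KRW→DKK: 0.202 × 894 × 0.00599 = 1.08172
DKK→KRW→SGD→DKK: 165 × 0.0011 × 4.9 = 0.88935
Maximum is DKK→SGD→KRW→DKK at 1.0817; arbitrage exists.

1.0817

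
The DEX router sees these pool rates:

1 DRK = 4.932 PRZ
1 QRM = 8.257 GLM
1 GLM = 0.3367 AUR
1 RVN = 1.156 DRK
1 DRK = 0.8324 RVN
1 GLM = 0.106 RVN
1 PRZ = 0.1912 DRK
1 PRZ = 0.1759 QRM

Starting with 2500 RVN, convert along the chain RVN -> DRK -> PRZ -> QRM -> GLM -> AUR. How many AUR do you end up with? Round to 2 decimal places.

6970.31

2500 RVN × 1.156 = 2890 DRK
2890 DRK × 4.932 = 14253.48 PRZ
14253.48 PRZ × 0.1759 = 2507.187132 QRM
2507.187132 QRM × 8.257 = 20701.844148924 GLM
20701.844148924 GLM × 0.3367 = 6970.3109249427108 AUR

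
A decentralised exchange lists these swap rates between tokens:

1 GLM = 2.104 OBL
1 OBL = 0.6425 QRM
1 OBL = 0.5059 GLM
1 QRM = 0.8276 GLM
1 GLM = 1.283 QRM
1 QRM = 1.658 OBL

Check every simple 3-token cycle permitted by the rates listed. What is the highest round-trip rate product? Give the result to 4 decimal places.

GLM→OBL→QRM→GLM: 2.104 × 0.6425 × 0.8276 = 1.11877
GLM→QRM→OBL→GLM: 1.283 × 1.658 × 0.5059 = 1.07616
Maximum is GLM→OBL→QRM→GLM at 1.1188; arbitrage exists.

1.1188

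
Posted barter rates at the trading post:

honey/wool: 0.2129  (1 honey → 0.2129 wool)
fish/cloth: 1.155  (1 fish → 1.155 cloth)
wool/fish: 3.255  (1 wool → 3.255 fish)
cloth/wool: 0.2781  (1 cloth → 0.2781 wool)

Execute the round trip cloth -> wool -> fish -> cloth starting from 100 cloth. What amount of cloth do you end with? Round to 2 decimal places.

100 cloth × 0.2781 = 27.81 wool
27.81 wool × 3.255 = 90.52155 fish
90.52155 fish × 1.155 = 104.55239025 cloth

104.55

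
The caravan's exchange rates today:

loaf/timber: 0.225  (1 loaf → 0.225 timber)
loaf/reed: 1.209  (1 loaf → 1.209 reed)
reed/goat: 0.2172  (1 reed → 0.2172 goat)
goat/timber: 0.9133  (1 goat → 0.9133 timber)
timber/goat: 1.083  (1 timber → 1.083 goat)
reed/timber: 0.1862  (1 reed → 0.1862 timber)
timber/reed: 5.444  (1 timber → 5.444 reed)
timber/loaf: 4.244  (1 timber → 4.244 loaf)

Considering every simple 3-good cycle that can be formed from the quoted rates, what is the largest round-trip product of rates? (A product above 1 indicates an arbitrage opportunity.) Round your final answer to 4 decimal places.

1.0799

reed→goat→timber→reed: 0.2172 × 0.9133 × 5.444 = 1.07992
reed→timber→loaf→reed: 0.1862 × 4.244 × 1.209 = 0.95539
Maximum is reed→goat→timber→reed at 1.0799; arbitrage exists.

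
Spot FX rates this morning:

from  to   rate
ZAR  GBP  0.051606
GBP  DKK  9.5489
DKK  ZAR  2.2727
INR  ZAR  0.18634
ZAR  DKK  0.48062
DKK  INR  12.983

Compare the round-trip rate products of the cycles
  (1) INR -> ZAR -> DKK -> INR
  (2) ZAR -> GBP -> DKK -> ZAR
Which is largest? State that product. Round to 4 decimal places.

1.1627

(1) 0.18634 × 0.48062 × 12.983 = 1.16274
(2) 0.051606 × 9.5489 × 2.2727 = 1.11994
Highest is cycle (1) at 1.1627 (>1, arbitrage).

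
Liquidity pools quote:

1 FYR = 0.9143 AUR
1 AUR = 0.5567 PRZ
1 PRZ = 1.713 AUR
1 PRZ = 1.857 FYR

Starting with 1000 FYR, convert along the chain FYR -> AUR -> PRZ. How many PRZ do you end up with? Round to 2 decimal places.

1000 FYR × 0.9143 = 914.3 AUR
914.3 AUR × 0.5567 = 508.99081 PRZ

508.99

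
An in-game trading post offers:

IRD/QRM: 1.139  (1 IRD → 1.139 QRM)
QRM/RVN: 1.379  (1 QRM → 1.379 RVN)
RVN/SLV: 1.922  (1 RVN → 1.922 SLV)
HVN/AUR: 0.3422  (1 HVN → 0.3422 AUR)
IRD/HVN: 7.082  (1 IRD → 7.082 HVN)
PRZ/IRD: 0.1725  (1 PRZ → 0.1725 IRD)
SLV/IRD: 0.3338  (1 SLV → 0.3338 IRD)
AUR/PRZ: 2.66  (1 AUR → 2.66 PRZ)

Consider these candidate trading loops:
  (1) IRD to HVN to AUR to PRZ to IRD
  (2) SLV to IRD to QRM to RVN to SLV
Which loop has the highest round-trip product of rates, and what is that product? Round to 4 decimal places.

(1) 7.082 × 0.3422 × 2.66 × 0.1725 = 1.11200
(2) 0.3338 × 1.139 × 1.379 × 1.922 = 1.00769
Highest is cycle (1) at 1.1120 (>1, arbitrage).

1.1120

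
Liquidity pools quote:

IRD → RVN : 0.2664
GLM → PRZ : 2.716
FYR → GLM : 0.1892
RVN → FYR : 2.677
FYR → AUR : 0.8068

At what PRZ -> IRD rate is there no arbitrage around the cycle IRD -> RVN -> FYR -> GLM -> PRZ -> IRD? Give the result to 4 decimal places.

2.7288

Known legs of the cycle: 0.2664 × 2.677 × 0.1892 × 2.716 = 0.36646583250816
For no arbitrage the full-cycle product must be 1, so the missing rate is 1 / 0.36646583250816 ≈ 2.728767.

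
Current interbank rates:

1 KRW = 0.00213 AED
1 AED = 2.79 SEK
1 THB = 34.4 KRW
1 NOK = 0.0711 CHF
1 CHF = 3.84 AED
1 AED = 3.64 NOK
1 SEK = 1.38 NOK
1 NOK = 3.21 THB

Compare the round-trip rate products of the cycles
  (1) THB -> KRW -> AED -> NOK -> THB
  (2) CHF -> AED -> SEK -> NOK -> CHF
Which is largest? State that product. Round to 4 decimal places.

(1) 34.4 × 0.00213 × 3.64 × 3.21 = 0.85614
(2) 3.84 × 2.79 × 1.38 × 0.0711 = 1.05120
Highest is cycle (2) at 1.0512 (>1, arbitrage).

1.0512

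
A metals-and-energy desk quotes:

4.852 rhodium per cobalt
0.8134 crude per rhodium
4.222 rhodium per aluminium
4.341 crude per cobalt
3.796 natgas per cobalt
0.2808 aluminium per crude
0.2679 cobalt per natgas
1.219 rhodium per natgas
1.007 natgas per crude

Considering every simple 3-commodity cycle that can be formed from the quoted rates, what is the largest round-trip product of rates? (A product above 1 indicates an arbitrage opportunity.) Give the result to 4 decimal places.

crude→natgas→cobalt→crude: 1.007 × 0.2679 × 4.341 = 1.17109
crude→natgas→rhodium→crude: 1.007 × 1.219 × 0.8134 = 0.99848
aluminium→rhodium→crude→aluminium: 4.222 × 0.8134 × 0.2808 = 0.96432
Maximum is crude→natgas→cobalt→crude at 1.1711; arbitrage exists.

1.1711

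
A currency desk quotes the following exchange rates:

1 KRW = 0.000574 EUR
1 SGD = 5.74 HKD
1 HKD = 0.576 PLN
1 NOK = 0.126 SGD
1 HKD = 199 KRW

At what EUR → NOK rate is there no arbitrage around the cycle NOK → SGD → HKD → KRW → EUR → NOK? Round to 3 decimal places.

Known legs of the cycle: 0.126 × 5.74 × 199 × 0.000574 = 0.08261281224
For no arbitrage the full-cycle product must be 1, so the missing rate is 1 / 0.08261281224 ≈ 12.10466.

12.105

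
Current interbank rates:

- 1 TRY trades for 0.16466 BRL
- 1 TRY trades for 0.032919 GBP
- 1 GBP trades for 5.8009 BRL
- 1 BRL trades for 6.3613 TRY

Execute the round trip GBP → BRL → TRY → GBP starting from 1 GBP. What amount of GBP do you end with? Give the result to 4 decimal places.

1.2148

1 GBP × 5.8009 = 5.8009 BRL
5.8009 BRL × 6.3613 = 36.90126517 TRY
36.90126517 TRY × 0.032919 = 1.21475274813123 GBP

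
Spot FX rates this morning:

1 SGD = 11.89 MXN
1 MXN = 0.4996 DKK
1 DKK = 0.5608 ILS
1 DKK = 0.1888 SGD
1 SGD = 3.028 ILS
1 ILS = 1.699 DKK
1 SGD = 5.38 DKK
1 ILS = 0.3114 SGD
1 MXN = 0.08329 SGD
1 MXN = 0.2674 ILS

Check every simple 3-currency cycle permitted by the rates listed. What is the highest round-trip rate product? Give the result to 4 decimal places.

1.1215

SGD→MXN→DKK→SGD: 11.89 × 0.4996 × 0.1888 = 1.12152
ILS→SGD→MXN→ILS: 0.3114 × 11.89 × 0.2674 = 0.99006
ILS→DKK→SGD→ILS: 1.699 × 0.1888 × 3.028 = 0.97130
ILS→SGD→DKK→ILS: 0.3114 × 5.38 × 0.5608 = 0.93953
Maximum is SGD→MXN→DKK→SGD at 1.1215; arbitrage exists.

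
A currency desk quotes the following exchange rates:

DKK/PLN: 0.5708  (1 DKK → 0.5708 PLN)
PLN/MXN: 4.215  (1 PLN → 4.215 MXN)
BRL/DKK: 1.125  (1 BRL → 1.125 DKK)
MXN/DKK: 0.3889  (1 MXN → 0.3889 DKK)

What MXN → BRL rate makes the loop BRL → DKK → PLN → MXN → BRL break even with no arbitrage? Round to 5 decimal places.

0.36946

Known legs of the cycle: 1.125 × 0.5708 × 4.215 = 2.70666225
For no arbitrage the full-cycle product must be 1, so the missing rate is 1 / 2.70666225 ≈ 0.3694587.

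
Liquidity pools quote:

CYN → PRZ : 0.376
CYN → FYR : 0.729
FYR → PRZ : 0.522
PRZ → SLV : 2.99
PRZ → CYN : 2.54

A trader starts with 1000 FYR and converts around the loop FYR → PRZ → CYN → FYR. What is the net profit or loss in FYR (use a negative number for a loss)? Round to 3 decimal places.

-33.433

1000 FYR × 0.522 = 522 PRZ
522 PRZ × 2.54 = 1325.88 CYN
1325.88 CYN × 0.729 = 966.56652 FYR
Net change: 966.56652 − 1000 = -33.43348 FYR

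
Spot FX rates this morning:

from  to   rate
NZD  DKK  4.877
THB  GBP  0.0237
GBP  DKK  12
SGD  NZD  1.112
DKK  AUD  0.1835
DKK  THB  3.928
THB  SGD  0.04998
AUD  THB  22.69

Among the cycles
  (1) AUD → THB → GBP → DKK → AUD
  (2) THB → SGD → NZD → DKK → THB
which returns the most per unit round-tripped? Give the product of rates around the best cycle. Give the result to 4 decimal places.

1.1841

(1) 22.69 × 0.0237 × 12 × 0.1835 = 1.18413
(2) 0.04998 × 1.112 × 4.877 × 3.928 = 1.06470
Highest is cycle (1) at 1.1841 (>1, arbitrage).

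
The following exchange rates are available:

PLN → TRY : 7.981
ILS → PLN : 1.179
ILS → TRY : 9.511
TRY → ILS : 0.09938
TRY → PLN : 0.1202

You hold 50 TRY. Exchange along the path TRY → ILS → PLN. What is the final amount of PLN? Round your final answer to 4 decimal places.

5.8585

50 TRY × 0.09938 = 4.969 ILS
4.969 ILS × 1.179 = 5.858451 PLN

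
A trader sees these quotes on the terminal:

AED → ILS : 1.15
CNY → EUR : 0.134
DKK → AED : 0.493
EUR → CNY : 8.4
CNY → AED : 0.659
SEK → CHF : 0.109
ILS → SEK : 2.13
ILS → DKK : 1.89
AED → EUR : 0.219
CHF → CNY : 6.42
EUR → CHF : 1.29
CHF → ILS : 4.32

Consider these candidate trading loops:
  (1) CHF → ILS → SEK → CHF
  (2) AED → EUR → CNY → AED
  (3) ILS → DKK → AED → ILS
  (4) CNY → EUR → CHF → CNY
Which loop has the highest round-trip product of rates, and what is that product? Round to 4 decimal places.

(1) 4.32 × 2.13 × 0.109 = 1.00297
(2) 0.219 × 8.4 × 0.659 = 1.21230
(3) 1.89 × 0.493 × 1.15 = 1.07154
(4) 0.134 × 1.29 × 6.42 = 1.10976
Highest is cycle (2) at 1.2123 (>1, arbitrage).

1.2123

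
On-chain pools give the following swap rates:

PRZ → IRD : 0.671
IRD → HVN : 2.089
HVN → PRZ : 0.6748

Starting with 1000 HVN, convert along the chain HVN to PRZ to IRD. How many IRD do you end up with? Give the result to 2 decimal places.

452.79

1000 HVN × 0.6748 = 674.8 PRZ
674.8 PRZ × 0.671 = 452.7908 IRD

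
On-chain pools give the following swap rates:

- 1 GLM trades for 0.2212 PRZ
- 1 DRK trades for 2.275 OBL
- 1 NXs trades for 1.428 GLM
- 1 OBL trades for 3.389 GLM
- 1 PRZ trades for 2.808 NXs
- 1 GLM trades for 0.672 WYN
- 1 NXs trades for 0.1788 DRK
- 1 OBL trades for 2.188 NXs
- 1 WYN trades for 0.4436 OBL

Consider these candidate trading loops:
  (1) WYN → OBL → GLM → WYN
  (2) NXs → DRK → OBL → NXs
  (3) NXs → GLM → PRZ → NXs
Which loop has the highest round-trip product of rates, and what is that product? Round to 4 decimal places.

1.0103

(1) 0.4436 × 3.389 × 0.672 = 1.01026
(2) 0.1788 × 2.275 × 2.188 = 0.89001
(3) 1.428 × 0.2212 × 2.808 = 0.88697
Highest is cycle (1) at 1.0103 (>1, arbitrage).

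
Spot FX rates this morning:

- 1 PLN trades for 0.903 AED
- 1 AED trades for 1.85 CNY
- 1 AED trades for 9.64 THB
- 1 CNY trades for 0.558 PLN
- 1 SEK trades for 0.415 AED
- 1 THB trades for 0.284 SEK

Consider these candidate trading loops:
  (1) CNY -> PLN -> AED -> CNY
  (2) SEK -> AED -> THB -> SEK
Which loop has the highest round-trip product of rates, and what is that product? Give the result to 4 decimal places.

1.1362

(1) 0.558 × 0.903 × 1.85 = 0.93217
(2) 0.415 × 9.64 × 0.284 = 1.13617
Highest is cycle (2) at 1.1362 (>1, arbitrage).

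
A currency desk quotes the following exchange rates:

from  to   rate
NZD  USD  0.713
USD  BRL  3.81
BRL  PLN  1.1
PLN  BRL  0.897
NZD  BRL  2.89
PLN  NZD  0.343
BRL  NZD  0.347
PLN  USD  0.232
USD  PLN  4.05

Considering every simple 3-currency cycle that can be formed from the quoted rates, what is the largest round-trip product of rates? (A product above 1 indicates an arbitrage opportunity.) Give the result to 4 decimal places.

PLN→NZD→BRL→PLN: 0.343 × 2.89 × 1.1 = 1.09040
PLN→NZD→USD→PLN: 0.343 × 0.713 × 4.05 = 0.99046
PLN→USD→BRL→PLN: 0.232 × 3.81 × 1.1 = 0.97231
BRL→NZD→USD→BRL: 0.347 × 0.713 × 3.81 = 0.94264
Maximum is PLN→NZD→BRL→PLN at 1.0904; arbitrage exists.

1.0904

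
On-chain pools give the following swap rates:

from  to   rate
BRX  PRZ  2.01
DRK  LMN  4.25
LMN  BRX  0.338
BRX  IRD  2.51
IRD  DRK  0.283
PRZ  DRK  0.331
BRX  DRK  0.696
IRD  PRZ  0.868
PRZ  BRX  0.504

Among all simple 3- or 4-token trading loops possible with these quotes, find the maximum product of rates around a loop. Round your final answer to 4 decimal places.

IRD→PRZ→BRX→IRD: 0.868 × 0.504 × 2.51 = 1.09805
IRD→DRK→LMN→BRX→IRD: 0.283 × 4.25 × 0.338 × 2.51 = 1.02039
BRX→DRK→LMN→BRX: 0.696 × 4.25 × 0.338 = 0.99980
BRX→PRZ→DRK→LMN→BRX: 2.01 × 0.331 × 4.25 × 0.338 = 0.95572
Maximum is IRD→PRZ→BRX→IRD at 1.0981; arbitrage exists.

1.0981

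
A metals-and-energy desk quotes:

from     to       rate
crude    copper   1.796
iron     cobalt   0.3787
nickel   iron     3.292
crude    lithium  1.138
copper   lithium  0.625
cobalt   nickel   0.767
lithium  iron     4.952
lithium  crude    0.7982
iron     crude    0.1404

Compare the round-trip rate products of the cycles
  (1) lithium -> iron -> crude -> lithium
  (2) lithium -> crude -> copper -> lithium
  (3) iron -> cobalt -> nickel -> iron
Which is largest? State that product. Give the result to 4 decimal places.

0.9562

(1) 4.952 × 0.1404 × 1.138 = 0.79121
(2) 0.7982 × 1.796 × 0.625 = 0.89598
(3) 0.3787 × 0.767 × 3.292 = 0.95620
Highest is cycle (3) at 0.9562 (≤1, no arbitrage).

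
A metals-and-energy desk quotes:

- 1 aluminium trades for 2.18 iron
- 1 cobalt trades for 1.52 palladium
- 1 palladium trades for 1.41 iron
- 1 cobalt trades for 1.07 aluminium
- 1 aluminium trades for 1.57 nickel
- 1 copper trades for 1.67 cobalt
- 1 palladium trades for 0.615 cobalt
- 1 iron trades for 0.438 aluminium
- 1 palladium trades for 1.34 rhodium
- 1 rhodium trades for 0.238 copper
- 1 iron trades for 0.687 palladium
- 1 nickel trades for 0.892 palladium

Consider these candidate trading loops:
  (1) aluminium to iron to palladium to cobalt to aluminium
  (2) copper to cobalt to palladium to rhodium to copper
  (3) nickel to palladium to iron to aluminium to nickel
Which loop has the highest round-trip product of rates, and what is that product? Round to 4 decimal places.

(1) 2.18 × 0.687 × 0.615 × 1.07 = 0.98554
(2) 1.67 × 1.52 × 1.34 × 0.238 = 0.80955
(3) 0.892 × 1.41 × 0.438 × 1.57 = 0.86488
Highest is cycle (1) at 0.9855 (≤1, no arbitrage).

0.9855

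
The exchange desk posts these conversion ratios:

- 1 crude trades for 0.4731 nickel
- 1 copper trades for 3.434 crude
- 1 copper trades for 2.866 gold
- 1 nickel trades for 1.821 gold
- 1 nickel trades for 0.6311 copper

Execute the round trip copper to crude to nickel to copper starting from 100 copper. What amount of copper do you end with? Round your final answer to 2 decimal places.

102.53

100 copper × 3.434 = 343.4 crude
343.4 crude × 0.4731 = 162.46254 nickel
162.46254 nickel × 0.6311 = 102.530108994 copper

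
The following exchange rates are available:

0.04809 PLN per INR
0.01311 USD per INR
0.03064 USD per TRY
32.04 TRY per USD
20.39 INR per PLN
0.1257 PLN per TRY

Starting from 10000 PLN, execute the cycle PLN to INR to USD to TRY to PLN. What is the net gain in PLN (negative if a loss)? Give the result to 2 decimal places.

10000 PLN × 20.39 = 203900 INR
203900 INR × 0.01311 = 2673.129 USD
2673.129 USD × 32.04 = 85647.05316 TRY
85647.05316 TRY × 0.1257 = 10765.834582212 PLN
Net change: 10765.834582212 − 10000 = 765.834582212 PLN

765.83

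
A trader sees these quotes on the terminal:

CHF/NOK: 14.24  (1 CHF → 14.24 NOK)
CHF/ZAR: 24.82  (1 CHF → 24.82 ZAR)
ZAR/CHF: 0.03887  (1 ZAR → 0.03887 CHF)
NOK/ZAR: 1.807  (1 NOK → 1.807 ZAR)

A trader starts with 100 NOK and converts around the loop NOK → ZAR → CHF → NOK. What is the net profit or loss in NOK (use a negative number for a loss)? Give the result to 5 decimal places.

0.01904

100 NOK × 1.807 = 180.7 ZAR
180.7 ZAR × 0.03887 = 7.023809 CHF
7.023809 CHF × 14.24 = 100.01904016 NOK
Net change: 100.01904016 − 100 = 0.01904016 NOK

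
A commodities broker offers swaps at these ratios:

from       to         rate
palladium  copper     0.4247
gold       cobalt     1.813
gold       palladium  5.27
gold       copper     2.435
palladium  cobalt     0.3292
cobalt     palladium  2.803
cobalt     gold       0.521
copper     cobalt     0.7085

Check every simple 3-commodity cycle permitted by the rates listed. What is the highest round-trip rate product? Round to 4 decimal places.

cobalt→gold→palladium→cobalt: 0.521 × 5.27 × 0.3292 = 0.90387
cobalt→gold→copper→cobalt: 0.521 × 2.435 × 0.7085 = 0.89883
cobalt→palladium→copper→cobalt: 2.803 × 0.4247 × 0.7085 = 0.84342
Maximum is cobalt→gold→palladium→cobalt at 0.9039; no arbitrage — every cycle loses value.

0.9039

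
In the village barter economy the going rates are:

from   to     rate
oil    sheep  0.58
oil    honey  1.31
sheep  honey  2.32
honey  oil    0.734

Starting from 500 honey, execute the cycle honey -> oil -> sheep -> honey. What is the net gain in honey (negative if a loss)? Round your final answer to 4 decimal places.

500 honey × 0.734 = 367 oil
367 oil × 0.58 = 212.86 sheep
212.86 sheep × 2.32 = 493.8352 honey
Net change: 493.8352 − 500 = -6.1648 honey

-6.1648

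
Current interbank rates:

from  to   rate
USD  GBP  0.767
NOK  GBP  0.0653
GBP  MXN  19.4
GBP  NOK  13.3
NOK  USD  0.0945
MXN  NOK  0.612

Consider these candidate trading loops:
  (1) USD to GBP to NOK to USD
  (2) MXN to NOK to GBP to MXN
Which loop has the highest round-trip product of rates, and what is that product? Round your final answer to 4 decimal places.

0.9640

(1) 0.767 × 13.3 × 0.0945 = 0.96400
(2) 0.612 × 0.0653 × 19.4 = 0.77529
Highest is cycle (1) at 0.9640 (≤1, no arbitrage).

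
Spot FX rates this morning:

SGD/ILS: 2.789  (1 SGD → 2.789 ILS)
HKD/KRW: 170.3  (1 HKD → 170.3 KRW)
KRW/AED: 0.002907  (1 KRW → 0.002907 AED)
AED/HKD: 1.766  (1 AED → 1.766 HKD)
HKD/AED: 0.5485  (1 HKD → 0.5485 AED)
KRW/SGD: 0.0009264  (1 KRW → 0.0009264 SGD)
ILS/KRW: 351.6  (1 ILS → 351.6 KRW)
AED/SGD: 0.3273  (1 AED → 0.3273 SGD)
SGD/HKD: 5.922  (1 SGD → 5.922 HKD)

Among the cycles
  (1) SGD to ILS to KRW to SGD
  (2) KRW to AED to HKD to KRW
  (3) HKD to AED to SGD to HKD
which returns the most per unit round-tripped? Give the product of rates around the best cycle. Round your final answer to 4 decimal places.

1.0631

(1) 2.789 × 351.6 × 0.0009264 = 0.90844
(2) 0.002907 × 1.766 × 170.3 = 0.87428
(3) 0.5485 × 0.3273 × 5.922 = 1.06314
Highest is cycle (3) at 1.0631 (>1, arbitrage).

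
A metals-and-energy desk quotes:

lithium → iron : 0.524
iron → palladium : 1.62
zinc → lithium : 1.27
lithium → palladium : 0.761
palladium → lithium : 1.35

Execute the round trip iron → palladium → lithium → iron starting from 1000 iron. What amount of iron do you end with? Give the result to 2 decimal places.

1145.99

1000 iron × 1.62 = 1620 palladium
1620 palladium × 1.35 = 2187 lithium
2187 lithium × 0.524 = 1145.988 iron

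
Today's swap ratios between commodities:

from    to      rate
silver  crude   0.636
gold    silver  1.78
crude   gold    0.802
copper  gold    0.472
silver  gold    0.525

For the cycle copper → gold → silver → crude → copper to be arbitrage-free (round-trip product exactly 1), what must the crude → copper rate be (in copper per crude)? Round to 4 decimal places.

1.8715

Known legs of the cycle: 0.472 × 1.78 × 0.636 = 0.53434176
For no arbitrage the full-cycle product must be 1, so the missing rate is 1 / 0.53434176 ≈ 1.871461.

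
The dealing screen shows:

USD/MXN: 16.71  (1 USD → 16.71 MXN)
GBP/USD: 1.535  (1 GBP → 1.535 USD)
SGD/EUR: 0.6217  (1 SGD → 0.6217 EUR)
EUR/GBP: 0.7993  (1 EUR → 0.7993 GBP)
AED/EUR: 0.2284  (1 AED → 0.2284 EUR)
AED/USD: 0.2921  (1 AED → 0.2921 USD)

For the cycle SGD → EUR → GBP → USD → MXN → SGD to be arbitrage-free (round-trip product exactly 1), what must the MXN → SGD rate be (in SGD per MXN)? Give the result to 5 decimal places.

Known legs of the cycle: 0.6217 × 0.7993 × 1.535 × 16.71 = 12.7460468377785
For no arbitrage the full-cycle product must be 1, so the missing rate is 1 / 12.7460468377785 ≈ 0.0784557.

0.07846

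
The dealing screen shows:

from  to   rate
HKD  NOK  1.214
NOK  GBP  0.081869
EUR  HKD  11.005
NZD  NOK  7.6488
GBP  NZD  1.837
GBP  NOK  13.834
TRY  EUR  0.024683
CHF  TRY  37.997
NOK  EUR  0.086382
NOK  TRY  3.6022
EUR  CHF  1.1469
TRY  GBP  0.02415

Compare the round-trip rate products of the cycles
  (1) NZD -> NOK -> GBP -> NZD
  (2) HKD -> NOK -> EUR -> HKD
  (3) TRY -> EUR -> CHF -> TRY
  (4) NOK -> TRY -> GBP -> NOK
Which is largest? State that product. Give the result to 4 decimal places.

(1) 7.6488 × 0.081869 × 1.837 = 1.15033
(2) 1.214 × 0.086382 × 11.005 = 1.15407
(3) 0.024683 × 1.1469 × 37.997 = 1.07565
(4) 3.6022 × 0.02415 × 13.834 = 1.20346
Highest is cycle (4) at 1.2035 (>1, arbitrage).

1.2035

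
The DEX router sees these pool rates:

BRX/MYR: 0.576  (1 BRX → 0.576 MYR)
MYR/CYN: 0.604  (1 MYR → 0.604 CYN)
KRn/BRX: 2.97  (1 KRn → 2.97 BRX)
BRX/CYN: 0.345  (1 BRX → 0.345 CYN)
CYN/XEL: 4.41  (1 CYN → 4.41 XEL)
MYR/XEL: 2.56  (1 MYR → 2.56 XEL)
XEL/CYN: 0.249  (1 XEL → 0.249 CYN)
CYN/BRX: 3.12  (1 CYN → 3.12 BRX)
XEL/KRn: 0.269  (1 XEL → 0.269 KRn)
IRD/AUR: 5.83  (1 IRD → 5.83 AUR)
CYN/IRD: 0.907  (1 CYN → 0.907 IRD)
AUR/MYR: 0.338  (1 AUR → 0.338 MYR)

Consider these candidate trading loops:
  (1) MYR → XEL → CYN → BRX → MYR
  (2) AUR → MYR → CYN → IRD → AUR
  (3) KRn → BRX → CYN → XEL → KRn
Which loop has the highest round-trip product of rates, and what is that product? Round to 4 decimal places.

(1) 2.56 × 0.249 × 3.12 × 0.576 = 1.14556
(2) 0.338 × 0.604 × 0.907 × 5.83 = 1.07952
(3) 2.97 × 0.345 × 4.41 × 0.269 = 1.21553
Highest is cycle (3) at 1.2155 (>1, arbitrage).

1.2155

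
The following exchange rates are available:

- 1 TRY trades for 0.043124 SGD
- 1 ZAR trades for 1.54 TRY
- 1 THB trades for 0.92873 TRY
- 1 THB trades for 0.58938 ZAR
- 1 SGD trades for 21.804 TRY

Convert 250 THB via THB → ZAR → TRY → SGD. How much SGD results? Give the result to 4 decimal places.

9.7853

250 THB × 0.58938 = 147.345 ZAR
147.345 ZAR × 1.54 = 226.9113 TRY
226.9113 TRY × 0.043124 = 9.7853229012 SGD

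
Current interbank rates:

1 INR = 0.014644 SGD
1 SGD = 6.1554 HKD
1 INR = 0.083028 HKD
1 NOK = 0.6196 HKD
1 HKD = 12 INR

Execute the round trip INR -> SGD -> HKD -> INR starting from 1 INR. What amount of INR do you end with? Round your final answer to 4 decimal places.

1.0817

1 INR × 0.014644 = 0.014644 SGD
0.014644 SGD × 6.1554 = 0.0901396776 HKD
0.0901396776 HKD × 12 = 1.0816761312 INR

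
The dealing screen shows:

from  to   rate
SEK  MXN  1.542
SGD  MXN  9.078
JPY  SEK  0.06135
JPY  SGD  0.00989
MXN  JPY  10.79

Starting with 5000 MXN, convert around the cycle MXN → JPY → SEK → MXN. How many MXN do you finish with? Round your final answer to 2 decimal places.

5000 MXN × 10.79 = 53950 JPY
53950 JPY × 0.06135 = 3309.8325 SEK
3309.8325 SEK × 1.542 = 5103.761715 MXN

5103.76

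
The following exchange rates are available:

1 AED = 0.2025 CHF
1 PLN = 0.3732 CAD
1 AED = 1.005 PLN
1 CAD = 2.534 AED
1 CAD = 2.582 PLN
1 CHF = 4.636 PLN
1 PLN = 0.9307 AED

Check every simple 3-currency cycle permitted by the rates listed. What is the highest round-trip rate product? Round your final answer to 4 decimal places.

0.9504

AED→PLN→CAD→AED: 1.005 × 0.3732 × 2.534 = 0.95042
AED→CHF→PLN→AED: 0.2025 × 4.636 × 0.9307 = 0.87373
Maximum is AED→PLN→CAD→AED at 0.9504; no arbitrage — every cycle loses value.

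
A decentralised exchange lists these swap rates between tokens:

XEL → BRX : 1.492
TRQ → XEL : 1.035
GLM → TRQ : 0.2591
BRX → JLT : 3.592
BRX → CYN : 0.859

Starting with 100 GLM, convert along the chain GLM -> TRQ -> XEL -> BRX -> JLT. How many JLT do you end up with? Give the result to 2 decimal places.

143.72

100 GLM × 0.2591 = 25.91 TRQ
25.91 TRQ × 1.035 = 26.81685 XEL
26.81685 XEL × 1.492 = 40.0107402 BRX
40.0107402 BRX × 3.592 = 143.7185787984 JLT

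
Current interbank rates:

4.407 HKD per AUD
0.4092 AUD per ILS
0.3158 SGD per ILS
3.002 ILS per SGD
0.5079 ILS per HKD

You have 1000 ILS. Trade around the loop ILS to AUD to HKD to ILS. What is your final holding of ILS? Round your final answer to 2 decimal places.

1000 ILS × 0.4092 = 409.2 AUD
409.2 AUD × 4.407 = 1803.3444 HKD
1803.3444 HKD × 0.5079 = 915.91862076 ILS

915.92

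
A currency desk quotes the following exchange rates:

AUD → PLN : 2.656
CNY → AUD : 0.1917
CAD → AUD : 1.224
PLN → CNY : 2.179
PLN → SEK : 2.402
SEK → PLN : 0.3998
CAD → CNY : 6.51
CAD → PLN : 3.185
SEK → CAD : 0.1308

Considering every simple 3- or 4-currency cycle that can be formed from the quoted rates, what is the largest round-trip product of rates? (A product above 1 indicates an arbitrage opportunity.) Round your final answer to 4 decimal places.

CNY→AUD→PLN→CNY: 0.1917 × 2.656 × 2.179 = 1.10945
CAD→AUD→PLN→SEK→CAD: 1.224 × 2.656 × 2.402 × 0.1308 = 1.02139
CAD→PLN→SEK→CAD: 3.185 × 2.402 × 0.1308 = 1.00067
Maximum is CNY→AUD→PLN→CNY at 1.1094; arbitrage exists.

1.1094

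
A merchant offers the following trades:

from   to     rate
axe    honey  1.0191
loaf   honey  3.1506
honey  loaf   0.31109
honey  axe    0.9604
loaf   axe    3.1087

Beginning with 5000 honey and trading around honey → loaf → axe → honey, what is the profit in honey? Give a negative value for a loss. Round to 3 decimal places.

-72.216

5000 honey × 0.31109 = 1555.45 loaf
1555.45 loaf × 3.1087 = 4835.427415 axe
4835.427415 axe × 1.0191 = 4927.7840786265 honey
Net change: 4927.7840786265 − 5000 = -72.2159213735 honey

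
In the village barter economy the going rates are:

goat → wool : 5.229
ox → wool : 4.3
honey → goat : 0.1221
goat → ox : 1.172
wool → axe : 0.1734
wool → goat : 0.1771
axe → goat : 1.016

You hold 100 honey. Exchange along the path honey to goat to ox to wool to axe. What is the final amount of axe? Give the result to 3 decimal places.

10.670

100 honey × 0.1221 = 12.21 goat
12.21 goat × 1.172 = 14.31012 ox
14.31012 ox × 4.3 = 61.533516 wool
61.533516 wool × 0.1734 = 10.6699116744 axe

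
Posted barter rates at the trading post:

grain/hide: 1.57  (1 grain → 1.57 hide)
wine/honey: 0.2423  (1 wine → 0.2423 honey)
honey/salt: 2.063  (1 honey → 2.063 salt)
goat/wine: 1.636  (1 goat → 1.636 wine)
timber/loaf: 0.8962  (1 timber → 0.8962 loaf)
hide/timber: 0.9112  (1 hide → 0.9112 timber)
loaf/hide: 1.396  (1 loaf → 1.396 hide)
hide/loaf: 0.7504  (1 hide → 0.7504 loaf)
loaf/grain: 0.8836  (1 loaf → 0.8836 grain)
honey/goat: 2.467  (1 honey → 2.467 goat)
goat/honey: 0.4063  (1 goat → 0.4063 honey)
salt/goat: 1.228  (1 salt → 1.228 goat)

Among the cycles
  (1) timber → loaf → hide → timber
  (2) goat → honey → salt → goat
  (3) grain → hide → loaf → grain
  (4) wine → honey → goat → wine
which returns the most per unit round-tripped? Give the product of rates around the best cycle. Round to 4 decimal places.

(1) 0.8962 × 1.396 × 0.9112 = 1.14000
(2) 0.4063 × 2.063 × 1.228 = 1.02931
(3) 1.57 × 0.7504 × 0.8836 = 1.04099
(4) 0.2423 × 2.467 × 1.636 = 0.97793
Highest is cycle (1) at 1.1400 (>1, arbitrage).

1.1400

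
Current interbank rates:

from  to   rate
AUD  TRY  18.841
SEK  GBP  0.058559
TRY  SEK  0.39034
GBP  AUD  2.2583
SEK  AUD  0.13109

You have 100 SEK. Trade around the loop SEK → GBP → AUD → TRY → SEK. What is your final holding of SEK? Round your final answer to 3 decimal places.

97.257

100 SEK × 0.058559 = 5.8559 GBP
5.8559 GBP × 2.2583 = 13.22437897 AUD
13.22437897 AUD × 18.841 = 249.16052417377 TRY
249.16052417377 TRY × 0.39034 = 97.2573190059893818 SEK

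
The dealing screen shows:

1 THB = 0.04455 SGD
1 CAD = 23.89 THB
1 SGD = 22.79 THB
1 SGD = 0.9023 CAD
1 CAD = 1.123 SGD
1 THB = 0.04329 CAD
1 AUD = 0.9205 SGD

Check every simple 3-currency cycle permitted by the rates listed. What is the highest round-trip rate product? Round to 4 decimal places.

1.1079

THB→CAD→SGD→THB: 0.04329 × 1.123 × 22.79 = 1.10793
THB→SGD→CAD→THB: 0.04455 × 0.9023 × 23.89 = 0.96032
Maximum is THB→CAD→SGD→THB at 1.1079; arbitrage exists.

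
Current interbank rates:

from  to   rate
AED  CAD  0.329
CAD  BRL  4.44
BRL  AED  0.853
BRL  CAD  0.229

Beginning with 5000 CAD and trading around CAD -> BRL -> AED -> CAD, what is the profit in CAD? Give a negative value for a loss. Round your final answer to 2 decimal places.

5000 CAD × 4.44 = 22200 BRL
22200 BRL × 0.853 = 18936.6 AED
18936.6 AED × 0.329 = 6230.1414 CAD
Net change: 6230.1414 − 5000 = 1230.1414 CAD

1230.14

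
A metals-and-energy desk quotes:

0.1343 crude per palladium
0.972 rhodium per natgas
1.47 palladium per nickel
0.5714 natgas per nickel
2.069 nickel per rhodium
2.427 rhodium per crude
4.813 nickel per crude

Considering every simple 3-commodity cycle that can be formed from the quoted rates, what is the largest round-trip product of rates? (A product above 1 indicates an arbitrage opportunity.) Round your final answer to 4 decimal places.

1.1491

nickel→natgas→rhodium→nickel: 0.5714 × 0.972 × 2.069 = 1.14912
palladium→crude→nickel→palladium: 0.1343 × 4.813 × 1.47 = 0.95019
Maximum is nickel→natgas→rhodium→nickel at 1.1491; arbitrage exists.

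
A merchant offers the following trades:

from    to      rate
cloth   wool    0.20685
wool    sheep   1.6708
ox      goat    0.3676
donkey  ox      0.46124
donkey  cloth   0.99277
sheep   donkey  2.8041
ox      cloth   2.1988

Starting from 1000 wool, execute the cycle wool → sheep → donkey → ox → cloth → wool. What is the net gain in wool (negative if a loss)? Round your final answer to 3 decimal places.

-17.152

1000 wool × 1.6708 = 1670.8 sheep
1670.8 sheep × 2.8041 = 4685.09028 donkey
4685.09028 donkey × 0.46124 = 2160.9510407472 ox
2160.9510407472 ox × 2.1988 = 4751.49914839494336 cloth
4751.49914839494336 cloth × 0.20685 = 982.847598845494034016 wool
Net change: 982.847598845494034016 − 1000 = -17.152401154505965984 wool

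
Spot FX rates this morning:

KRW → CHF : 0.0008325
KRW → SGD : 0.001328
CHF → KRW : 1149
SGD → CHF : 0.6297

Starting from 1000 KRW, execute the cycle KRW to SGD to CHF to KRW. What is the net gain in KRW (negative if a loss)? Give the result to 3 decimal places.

1000 KRW × 0.001328 = 1.328 SGD
1.328 SGD × 0.6297 = 0.8362416 CHF
0.8362416 CHF × 1149 = 960.8415984 KRW
Net change: 960.8415984 − 1000 = -39.1584016 KRW

-39.158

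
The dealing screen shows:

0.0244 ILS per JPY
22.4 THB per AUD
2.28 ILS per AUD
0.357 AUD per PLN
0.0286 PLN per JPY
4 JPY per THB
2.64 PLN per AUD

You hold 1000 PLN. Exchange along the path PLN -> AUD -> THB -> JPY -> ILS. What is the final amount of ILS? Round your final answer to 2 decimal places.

780.49

1000 PLN × 0.357 = 357 AUD
357 AUD × 22.4 = 7996.8 THB
7996.8 THB × 4 = 31987.2 JPY
31987.2 JPY × 0.0244 = 780.48768 ILS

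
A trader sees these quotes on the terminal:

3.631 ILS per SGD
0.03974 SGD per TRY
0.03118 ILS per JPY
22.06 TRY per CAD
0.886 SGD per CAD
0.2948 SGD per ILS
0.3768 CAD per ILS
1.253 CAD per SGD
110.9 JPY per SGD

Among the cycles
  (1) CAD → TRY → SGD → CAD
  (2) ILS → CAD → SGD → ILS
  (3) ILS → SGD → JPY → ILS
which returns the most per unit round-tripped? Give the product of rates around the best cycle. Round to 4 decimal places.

(1) 22.06 × 0.03974 × 1.253 = 1.09846
(2) 0.3768 × 0.886 × 3.631 = 1.21219
(3) 0.2948 × 110.9 × 0.03118 = 1.01938
Highest is cycle (2) at 1.2122 (>1, arbitrage).

1.2122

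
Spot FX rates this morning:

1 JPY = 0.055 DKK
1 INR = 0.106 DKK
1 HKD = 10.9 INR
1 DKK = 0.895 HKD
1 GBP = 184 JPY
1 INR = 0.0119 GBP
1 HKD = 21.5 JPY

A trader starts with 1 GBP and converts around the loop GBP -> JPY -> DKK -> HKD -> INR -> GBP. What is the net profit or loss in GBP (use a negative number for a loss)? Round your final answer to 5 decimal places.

1 GBP × 184 = 184 JPY
184 JPY × 0.055 = 10.12 DKK
10.12 DKK × 0.895 = 9.0574 HKD
9.0574 HKD × 10.9 = 98.72566 INR
98.72566 INR × 0.0119 = 1.174835354 GBP
Net change: 1.174835354 − 1 = 0.174835354 GBP

0.17484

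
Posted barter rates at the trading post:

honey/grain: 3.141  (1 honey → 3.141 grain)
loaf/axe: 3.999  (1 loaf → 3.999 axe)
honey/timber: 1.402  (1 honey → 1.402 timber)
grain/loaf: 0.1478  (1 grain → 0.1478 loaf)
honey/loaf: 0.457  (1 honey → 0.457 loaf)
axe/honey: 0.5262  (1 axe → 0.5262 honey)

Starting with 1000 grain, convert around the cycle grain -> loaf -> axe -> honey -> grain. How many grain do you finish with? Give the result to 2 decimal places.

976.89

1000 grain × 0.1478 = 147.8 loaf
147.8 loaf × 3.999 = 591.0522 axe
591.0522 axe × 0.5262 = 311.01166764 honey
311.01166764 honey × 3.141 = 976.88764805724 grain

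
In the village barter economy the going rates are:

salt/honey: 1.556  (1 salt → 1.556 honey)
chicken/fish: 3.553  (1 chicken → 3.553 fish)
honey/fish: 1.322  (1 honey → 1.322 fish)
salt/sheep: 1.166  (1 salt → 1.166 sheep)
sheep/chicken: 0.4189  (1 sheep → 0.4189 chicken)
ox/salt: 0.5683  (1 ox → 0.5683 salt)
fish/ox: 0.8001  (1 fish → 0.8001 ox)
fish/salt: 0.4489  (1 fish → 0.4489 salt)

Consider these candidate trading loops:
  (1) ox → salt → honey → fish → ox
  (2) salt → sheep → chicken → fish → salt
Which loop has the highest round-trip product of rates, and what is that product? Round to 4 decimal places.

0.9353

(1) 0.5683 × 1.556 × 1.322 × 0.8001 = 0.93533
(2) 1.166 × 0.4189 × 3.553 × 0.4489 = 0.77903
Highest is cycle (1) at 0.9353 (≤1, no arbitrage).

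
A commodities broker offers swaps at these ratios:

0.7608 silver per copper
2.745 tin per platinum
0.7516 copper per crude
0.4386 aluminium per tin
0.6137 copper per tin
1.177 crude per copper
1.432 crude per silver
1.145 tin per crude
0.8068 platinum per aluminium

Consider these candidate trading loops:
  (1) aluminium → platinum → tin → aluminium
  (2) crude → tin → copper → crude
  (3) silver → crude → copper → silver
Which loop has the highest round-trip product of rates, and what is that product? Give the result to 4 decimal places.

(1) 0.8068 × 2.745 × 0.4386 = 0.97135
(2) 1.145 × 0.6137 × 1.177 = 0.82706
(3) 1.432 × 0.7516 × 0.7608 = 0.81884
Highest is cycle (1) at 0.9714 (≤1, no arbitrage).

0.9714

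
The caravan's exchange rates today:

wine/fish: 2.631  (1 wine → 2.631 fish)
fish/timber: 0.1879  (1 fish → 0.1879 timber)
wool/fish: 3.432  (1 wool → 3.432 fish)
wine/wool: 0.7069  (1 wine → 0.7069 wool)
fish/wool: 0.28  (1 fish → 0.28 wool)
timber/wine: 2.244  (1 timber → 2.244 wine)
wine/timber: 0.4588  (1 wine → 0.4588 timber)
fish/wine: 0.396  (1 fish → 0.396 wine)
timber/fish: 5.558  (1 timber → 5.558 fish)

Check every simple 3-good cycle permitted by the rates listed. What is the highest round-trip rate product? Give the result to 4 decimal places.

1.1094

wine→fish→timber→wine: 2.631 × 0.1879 × 2.244 = 1.10935
wine→timber→fish→wine: 0.4588 × 5.558 × 0.396 = 1.00980
wine→wool→fish→wine: 0.7069 × 3.432 × 0.396 = 0.96073
Maximum is wine→fish→timber→wine at 1.1094; arbitrage exists.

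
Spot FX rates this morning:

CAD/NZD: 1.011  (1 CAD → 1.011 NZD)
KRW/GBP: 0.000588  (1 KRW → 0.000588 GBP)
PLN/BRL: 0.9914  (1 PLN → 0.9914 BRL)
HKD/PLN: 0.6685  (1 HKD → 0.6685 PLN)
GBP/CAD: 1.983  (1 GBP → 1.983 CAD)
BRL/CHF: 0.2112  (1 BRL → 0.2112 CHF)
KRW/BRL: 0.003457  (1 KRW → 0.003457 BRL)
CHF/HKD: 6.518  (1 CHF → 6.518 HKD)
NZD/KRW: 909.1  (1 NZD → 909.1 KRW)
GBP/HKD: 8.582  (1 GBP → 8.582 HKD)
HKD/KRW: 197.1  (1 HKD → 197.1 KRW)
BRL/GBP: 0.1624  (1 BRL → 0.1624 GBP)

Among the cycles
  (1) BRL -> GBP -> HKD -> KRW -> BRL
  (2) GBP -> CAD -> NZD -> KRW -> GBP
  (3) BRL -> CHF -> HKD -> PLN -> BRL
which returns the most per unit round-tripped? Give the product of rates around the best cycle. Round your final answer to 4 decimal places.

(1) 0.1624 × 8.582 × 197.1 × 0.003457 = 0.94964
(2) 1.983 × 1.011 × 909.1 × 0.000588 = 1.07167
(3) 0.2112 × 6.518 × 0.6685 × 0.9914 = 0.91234
Highest is cycle (2) at 1.0717 (>1, arbitrage).

1.0717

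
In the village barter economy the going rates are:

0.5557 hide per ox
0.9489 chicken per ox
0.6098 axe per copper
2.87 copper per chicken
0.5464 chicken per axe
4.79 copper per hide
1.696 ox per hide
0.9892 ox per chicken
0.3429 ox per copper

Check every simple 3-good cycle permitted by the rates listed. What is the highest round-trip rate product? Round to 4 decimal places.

0.9563

chicken→copper→axe→chicken: 2.87 × 0.6098 × 0.5464 = 0.95627
chicken→copper→ox→chicken: 2.87 × 0.3429 × 0.9489 = 0.93383
copper→ox→hide→copper: 0.3429 × 0.5557 × 4.79 = 0.91273
Maximum is chicken→copper→axe→chicken at 0.9563; no arbitrage — every cycle loses value.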